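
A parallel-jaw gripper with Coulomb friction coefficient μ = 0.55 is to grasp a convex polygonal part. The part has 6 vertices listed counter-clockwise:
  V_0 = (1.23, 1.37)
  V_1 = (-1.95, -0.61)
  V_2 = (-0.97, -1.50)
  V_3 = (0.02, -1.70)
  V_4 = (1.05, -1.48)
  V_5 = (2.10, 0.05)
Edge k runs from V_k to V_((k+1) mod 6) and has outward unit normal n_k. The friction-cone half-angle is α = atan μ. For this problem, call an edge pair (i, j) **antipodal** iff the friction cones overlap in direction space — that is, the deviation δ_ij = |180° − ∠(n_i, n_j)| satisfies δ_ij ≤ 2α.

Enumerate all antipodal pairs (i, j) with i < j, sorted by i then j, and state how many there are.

α = atan 0.55 = 28.81°;  2α = 57.62°
n_0 = (-0.5286, +0.8489)
n_1 = (-0.6723, -0.7403)
n_2 = (-0.1980, -0.9802)
n_3 = (+0.2089, -0.9779)
n_4 = (+0.8245, -0.5658)
n_5 = (+0.8350, +0.5503)
  (0,1): δ = 74.15°  ·
  (0,2): δ = 43.33°  ✓
  (0,3): δ = 19.85°  ✓
  (0,4): δ = 23.63°  ✓
  (0,5): δ = 91.48°  ·
  (1,2): δ = 149.18°  ·
  (1,3): δ = 125.70°  ·
  (1,4): δ = 82.22°  ·
  (1,5): δ = 14.37°  ✓
  (2,3): δ = 156.52°  ·
  (2,4): δ = 113.04°  ·
  (2,5): δ = 45.19°  ✓
  (3,4): δ = 136.52°  ·
  (3,5): δ = 68.67°  ·
  (4,5): δ = 112.15°  ·
antipodal pairs: 5

count = 5; pairs: (0,2), (0,3), (0,4), (1,5), (2,5)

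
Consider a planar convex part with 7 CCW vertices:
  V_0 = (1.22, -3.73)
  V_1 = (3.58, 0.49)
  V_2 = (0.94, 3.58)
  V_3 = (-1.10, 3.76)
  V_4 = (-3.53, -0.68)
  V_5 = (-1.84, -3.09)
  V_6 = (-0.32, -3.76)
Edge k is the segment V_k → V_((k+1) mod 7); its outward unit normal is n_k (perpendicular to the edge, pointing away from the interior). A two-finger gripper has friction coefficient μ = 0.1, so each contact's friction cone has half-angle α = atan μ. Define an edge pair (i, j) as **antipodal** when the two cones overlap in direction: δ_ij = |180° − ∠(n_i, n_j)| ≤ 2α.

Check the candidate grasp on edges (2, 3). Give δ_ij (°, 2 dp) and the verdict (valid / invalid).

α = atan 0.1 = 5.71°;  2α = 11.42°
edge 2: e_2 = (-2.04, +0.18);  n_2 = (+0.0879, +0.9961)
edge 3: e_3 = (-2.43, -4.44);  n_3 = (-0.8772, +0.4801)
∠(n_2, n_3) = 66.35°
δ = |180° − 66.35°| = 113.65°
113.65° > 2α = 11.42°  →  invalid

δ = 113.65°, invalid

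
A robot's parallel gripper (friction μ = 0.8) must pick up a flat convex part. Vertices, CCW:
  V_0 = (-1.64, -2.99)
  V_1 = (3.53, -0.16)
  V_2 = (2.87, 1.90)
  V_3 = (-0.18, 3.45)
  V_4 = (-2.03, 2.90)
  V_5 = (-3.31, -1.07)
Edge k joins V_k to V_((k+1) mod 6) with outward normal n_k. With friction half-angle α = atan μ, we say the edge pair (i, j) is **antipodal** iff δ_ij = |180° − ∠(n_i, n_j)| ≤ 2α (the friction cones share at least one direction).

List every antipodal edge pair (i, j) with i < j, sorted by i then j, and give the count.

α = atan 0.8 = 38.66°;  2α = 77.32°
n_0 = (+0.4802, -0.8772)
n_1 = (+0.9523, +0.3051)
n_2 = (+0.4530, +0.8915)
n_3 = (-0.2850, +0.9585)
n_4 = (-0.9518, +0.3069)
n_5 = (-0.7545, -0.6563)
  (0,1): δ = 100.93°  ·
  (0,2): δ = 55.64°  ✓
  (0,3): δ = 12.14°  ✓
  (0,4): δ = 43.43°  ✓
  (0,5): δ = 102.32°  ·
  (1,2): δ = 134.70°  ·
  (1,3): δ = 91.21°  ·
  (1,4): δ = 35.64°  ✓
  (1,5): δ = 23.25°  ✓
  (2,3): δ = 136.50°  ·
  (2,4): δ = 80.93°  ·
  (2,5): δ = 22.04°  ✓
  (3,4): δ = 124.43°  ·
  (3,5): δ = 65.54°  ✓
  (4,5): δ = 121.11°  ·
antipodal pairs: 7

count = 7; pairs: (0,2), (0,3), (0,4), (1,4), (1,5), (2,5), (3,5)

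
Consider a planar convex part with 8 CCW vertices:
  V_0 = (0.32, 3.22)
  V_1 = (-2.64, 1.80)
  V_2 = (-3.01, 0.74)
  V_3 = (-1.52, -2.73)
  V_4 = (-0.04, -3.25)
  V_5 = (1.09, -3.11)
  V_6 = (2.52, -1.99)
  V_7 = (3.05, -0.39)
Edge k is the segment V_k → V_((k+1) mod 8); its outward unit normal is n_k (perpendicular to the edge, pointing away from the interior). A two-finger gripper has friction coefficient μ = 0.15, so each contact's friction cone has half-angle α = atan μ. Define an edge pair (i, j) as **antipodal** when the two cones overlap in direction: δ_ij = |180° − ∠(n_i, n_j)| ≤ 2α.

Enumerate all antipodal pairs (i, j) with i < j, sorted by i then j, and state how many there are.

count = 3; pairs: (0,5), (1,6), (2,7)

α = atan 0.15 = 8.53°;  2α = 17.06°
n_0 = (-0.4325, +0.9016)
n_1 = (-0.9441, +0.3296)
n_2 = (-0.9189, -0.3946)
n_3 = (-0.3315, -0.9435)
n_4 = (+0.1230, -0.9924)
n_5 = (+0.6166, -0.7873)
n_6 = (+0.9493, -0.3144)
n_7 = (+0.7976, +0.6032)
  (0,1): δ = 134.87°  ·
  (0,2): δ = 92.39°  ·
  (0,3): δ = 44.99°  ·
  (0,4): δ = 18.57°  ·
  (0,5): δ = 12.44°  ✓
  (0,6): δ = 46.04°  ·
  (0,7): δ = 101.47°  ·
  (1,2): δ = 137.52°  ·
  (1,3): δ = 90.12°  ·
  (1,4): δ = 63.70°  ·
  (1,5): δ = 32.69°  ·
  (1,6): δ = 0.91°  ✓
  (1,7): δ = 56.34°  ·
  (2,3): δ = 132.60°  ·
  (2,4): δ = 106.18°  ·
  (2,5): δ = 75.17°  ·
  (2,6): δ = 41.57°  ·
  (2,7): δ = 13.86°  ✓
  (3,4): δ = 153.58°  ·
  (3,5): δ = 122.57°  ·
  (3,6): δ = 88.97°  ·
  (3,7): δ = 33.54°  ·
  (4,5): δ = 148.99°  ·
  (4,6): δ = 115.39°  ·
  (4,7): δ = 59.96°  ·
  (5,6): δ = 146.40°  ·
  (5,7): δ = 90.97°  ·
  (6,7): δ = 124.57°  ·
antipodal pairs: 3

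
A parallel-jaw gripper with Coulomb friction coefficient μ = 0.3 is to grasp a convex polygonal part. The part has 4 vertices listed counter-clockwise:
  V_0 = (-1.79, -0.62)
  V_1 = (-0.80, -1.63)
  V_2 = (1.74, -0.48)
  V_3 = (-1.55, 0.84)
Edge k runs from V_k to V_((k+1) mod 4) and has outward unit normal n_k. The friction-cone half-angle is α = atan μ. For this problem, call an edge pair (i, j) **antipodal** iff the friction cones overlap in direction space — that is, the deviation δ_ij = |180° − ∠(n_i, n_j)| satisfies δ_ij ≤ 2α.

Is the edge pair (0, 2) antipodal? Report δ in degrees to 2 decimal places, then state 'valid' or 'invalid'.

δ = 23.71°, valid

α = atan 0.3 = 16.70°;  2α = 33.40°
edge 0: e_0 = (+0.99, -1.01);  n_0 = (-0.7141, -0.7000)
edge 2: e_2 = (-3.29, +1.32);  n_2 = (+0.3724, +0.9281)
∠(n_0, n_2) = 156.29°
δ = |180° − 156.29°| = 23.71°
23.71° ≤ 2α = 33.40°  →  valid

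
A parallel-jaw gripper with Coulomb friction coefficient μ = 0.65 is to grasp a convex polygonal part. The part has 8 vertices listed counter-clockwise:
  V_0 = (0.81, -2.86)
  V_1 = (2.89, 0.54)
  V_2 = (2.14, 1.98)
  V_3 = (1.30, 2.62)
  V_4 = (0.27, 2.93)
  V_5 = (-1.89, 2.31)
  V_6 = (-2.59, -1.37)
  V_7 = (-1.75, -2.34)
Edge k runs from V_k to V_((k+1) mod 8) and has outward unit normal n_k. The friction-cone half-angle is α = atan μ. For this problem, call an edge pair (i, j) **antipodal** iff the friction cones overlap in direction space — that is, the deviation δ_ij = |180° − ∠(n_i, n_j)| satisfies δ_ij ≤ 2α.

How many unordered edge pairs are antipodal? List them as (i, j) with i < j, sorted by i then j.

α = atan 0.65 = 33.02°;  2α = 66.05°
n_0 = (+0.8530, -0.5219)
n_1 = (+0.8869, +0.4619)
n_2 = (+0.6060, +0.7954)
n_3 = (+0.2882, +0.9576)
n_4 = (-0.2759, +0.9612)
n_5 = (-0.9824, +0.1869)
n_6 = (-0.7559, -0.6546)
n_7 = (-0.1991, -0.9800)
  (0,1): δ = 121.03°  ·
  (0,2): δ = 95.85°  ·
  (0,3): δ = 75.29°  ·
  (0,4): δ = 42.53°  ✓
  (0,5): δ = 20.69°  ✓
  (0,6): δ = 72.35°  ·
  (0,7): δ = 109.97°  ·
  (1,2): δ = 154.82°  ·
  (1,3): δ = 134.26°  ·
  (1,4): δ = 101.50°  ·
  (1,5): δ = 38.28°  ✓
  (1,6): δ = 13.38°  ✓
  (1,7): δ = 51.01°  ✓
  (2,3): δ = 159.45°  ·
  (2,4): δ = 126.68°  ·
  (2,5): δ = 63.47°  ✓
  (2,6): δ = 11.80°  ✓
  (2,7): δ = 25.82°  ✓
  (3,4): δ = 147.23°  ·
  (3,5): δ = 84.02°  ·
  (3,6): δ = 32.36°  ✓
  (3,7): δ = 5.27°  ✓
  (4,5): δ = 116.79°  ·
  (4,6): δ = 65.12°  ✓
  (4,7): δ = 27.50°  ✓
  (5,6): δ = 128.34°  ·
  (5,7): δ = 90.71°  ·
  (6,7): δ = 142.37°  ·
antipodal pairs: 12

count = 12; pairs: (0,4), (0,5), (1,5), (1,6), (1,7), (2,5), (2,6), (2,7), (3,6), (3,7), (4,6), (4,7)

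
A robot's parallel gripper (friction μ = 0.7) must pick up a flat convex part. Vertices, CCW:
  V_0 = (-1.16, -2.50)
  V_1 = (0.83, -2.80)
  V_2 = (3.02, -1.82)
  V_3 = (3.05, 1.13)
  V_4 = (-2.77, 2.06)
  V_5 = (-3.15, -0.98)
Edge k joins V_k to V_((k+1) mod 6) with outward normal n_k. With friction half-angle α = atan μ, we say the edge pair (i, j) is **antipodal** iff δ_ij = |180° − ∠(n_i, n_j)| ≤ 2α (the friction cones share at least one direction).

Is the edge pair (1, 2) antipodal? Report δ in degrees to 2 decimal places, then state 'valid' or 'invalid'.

α = atan 0.7 = 34.99°;  2α = 69.98°
edge 1: e_1 = (+2.19, +0.98);  n_1 = (+0.4085, -0.9128)
edge 2: e_2 = (+0.03, +2.95);  n_2 = (+0.9999, -0.0102)
∠(n_1, n_2) = 65.31°
δ = |180° − 65.31°| = 114.69°
114.69° > 2α = 69.98°  →  invalid

δ = 114.69°, invalid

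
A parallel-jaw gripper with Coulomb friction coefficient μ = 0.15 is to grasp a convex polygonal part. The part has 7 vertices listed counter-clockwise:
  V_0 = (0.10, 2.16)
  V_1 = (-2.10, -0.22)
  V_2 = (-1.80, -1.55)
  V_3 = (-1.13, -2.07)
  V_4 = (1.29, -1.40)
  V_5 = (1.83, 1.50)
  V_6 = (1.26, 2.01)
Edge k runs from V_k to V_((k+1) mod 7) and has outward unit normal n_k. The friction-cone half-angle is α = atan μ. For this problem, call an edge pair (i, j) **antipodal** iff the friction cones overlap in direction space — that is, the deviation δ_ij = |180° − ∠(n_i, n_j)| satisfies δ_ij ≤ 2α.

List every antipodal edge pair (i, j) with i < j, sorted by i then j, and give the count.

α = atan 0.15 = 8.53°;  2α = 17.06°
n_0 = (-0.7343, +0.6788)
n_1 = (-0.9755, -0.2200)
n_2 = (-0.6131, -0.7900)
n_3 = (+0.2668, -0.9637)
n_4 = (+0.9831, -0.1831)
n_5 = (+0.6668, +0.7452)
n_6 = (+0.1282, +0.9917)
  (0,1): δ = 124.54°  ·
  (0,2): δ = 85.07°  ·
  (0,3): δ = 31.78°  ·
  (0,4): δ = 32.20°  ·
  (0,5): δ = 90.93°  ·
  (0,6): δ = 125.38°  ·
  (1,2): δ = 140.53°  ·
  (1,3): δ = 87.24°  ·
  (1,4): δ = 23.26°  ·
  (1,5): δ = 35.47°  ·
  (1,6): δ = 69.92°  ·
  (2,3): δ = 126.71°  ·
  (2,4): δ = 62.73°  ·
  (2,5): δ = 4.00°  ✓
  (2,6): δ = 30.45°  ·
  (3,4): δ = 116.02°  ·
  (3,5): δ = 57.30°  ·
  (3,6): δ = 22.84°  ·
  (4,5): δ = 121.27°  ·
  (4,6): δ = 86.82°  ·
  (5,6): δ = 145.55°  ·
antipodal pairs: 1

count = 1; pairs: (2,5)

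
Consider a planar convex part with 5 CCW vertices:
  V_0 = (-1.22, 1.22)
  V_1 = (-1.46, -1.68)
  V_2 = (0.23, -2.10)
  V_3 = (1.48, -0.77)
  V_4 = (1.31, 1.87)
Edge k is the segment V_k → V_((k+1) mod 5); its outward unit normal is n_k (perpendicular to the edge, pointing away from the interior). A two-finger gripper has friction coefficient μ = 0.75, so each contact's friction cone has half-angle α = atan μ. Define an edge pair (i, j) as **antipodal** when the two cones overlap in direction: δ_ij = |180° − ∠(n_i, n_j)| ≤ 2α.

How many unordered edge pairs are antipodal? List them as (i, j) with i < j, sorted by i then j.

count = 5; pairs: (0,2), (0,3), (1,3), (1,4), (2,4)

α = atan 0.75 = 36.87°;  2α = 73.74°
n_0 = (-0.9966, +0.0825)
n_1 = (-0.2412, -0.9705)
n_2 = (+0.7287, -0.6849)
n_3 = (+0.9979, +0.0643)
n_4 = (-0.2488, +0.9685)
  (0,1): δ = 99.23°  ·
  (0,2): δ = 38.49°  ✓
  (0,3): δ = 8.42°  ✓
  (0,4): δ = 109.14°  ·
  (1,2): δ = 119.27°  ·
  (1,3): δ = 72.36°  ✓
  (1,4): δ = 28.37°  ✓
  (2,3): δ = 133.09°  ·
  (2,4): δ = 32.37°  ✓
  (3,4): δ = 79.28°  ·
antipodal pairs: 5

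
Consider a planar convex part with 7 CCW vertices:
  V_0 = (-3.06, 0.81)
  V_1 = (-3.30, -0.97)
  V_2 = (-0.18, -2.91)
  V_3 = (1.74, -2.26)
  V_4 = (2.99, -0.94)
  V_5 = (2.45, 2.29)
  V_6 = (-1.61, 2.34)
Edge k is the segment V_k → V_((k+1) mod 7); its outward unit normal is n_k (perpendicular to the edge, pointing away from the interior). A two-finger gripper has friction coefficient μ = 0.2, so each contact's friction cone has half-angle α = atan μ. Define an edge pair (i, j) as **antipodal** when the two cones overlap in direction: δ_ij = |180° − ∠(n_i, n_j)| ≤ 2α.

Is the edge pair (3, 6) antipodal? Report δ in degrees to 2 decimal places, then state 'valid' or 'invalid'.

α = atan 0.2 = 11.31°;  2α = 22.62°
edge 3: e_3 = (+1.25, +1.32);  n_3 = (+0.7261, -0.6876)
edge 6: e_6 = (-1.45, -1.53);  n_6 = (-0.7258, +0.6879)
∠(n_3, n_6) = 179.98°
δ = |180° − 179.98°| = 0.02°
0.02° ≤ 2α = 22.62°  →  valid

δ = 0.02°, valid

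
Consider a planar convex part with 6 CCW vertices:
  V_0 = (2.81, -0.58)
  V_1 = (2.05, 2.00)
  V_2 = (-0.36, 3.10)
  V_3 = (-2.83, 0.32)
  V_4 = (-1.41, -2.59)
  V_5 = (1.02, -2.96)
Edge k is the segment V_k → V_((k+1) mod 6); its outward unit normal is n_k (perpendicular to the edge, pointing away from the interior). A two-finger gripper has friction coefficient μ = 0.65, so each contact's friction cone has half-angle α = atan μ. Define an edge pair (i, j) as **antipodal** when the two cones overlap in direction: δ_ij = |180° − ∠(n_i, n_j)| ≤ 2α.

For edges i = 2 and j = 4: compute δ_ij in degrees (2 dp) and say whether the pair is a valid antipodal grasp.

α = atan 0.65 = 33.02°;  2α = 66.05°
edge 2: e_2 = (-2.47, -2.78);  n_2 = (-0.7476, +0.6642)
edge 4: e_4 = (+2.43, -0.37);  n_4 = (-0.1505, -0.9886)
∠(n_2, n_4) = 122.96°
δ = |180° − 122.96°| = 57.04°
57.04° ≤ 2α = 66.05°  →  valid

δ = 57.04°, valid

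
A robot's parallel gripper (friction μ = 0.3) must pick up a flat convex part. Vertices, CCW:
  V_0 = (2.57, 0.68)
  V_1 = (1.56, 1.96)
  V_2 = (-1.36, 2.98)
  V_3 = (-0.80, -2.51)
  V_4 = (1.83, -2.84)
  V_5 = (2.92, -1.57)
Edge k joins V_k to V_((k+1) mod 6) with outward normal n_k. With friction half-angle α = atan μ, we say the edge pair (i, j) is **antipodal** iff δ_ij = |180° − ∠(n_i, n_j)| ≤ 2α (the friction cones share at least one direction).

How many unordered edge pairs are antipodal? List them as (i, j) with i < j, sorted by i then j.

count = 3; pairs: (0,2), (1,3), (2,5)

α = atan 0.3 = 16.70°;  2α = 33.40°
n_0 = (+0.7850, +0.6194)
n_1 = (+0.3298, +0.9441)
n_2 = (-0.9948, -0.1015)
n_3 = (-0.1245, -0.9922)
n_4 = (+0.7588, -0.6513)
n_5 = (+0.9881, +0.1537)
  (0,1): δ = 147.53°  ·
  (0,2): δ = 32.45°  ✓
  (0,3): δ = 44.57°  ·
  (0,4): δ = 101.09°  ·
  (0,5): δ = 150.57°  ·
  (1,2): δ = 64.92°  ·
  (1,3): δ = 12.10°  ✓
  (1,4): δ = 68.62°  ·
  (1,5): δ = 118.10°  ·
  (2,3): δ = 102.98°  ·
  (2,4): δ = 46.46°  ·
  (2,5): δ = 3.02°  ✓
  (3,4): δ = 123.49°  ·
  (3,5): δ = 74.01°  ·
  (4,5): δ = 130.52°  ·
antipodal pairs: 3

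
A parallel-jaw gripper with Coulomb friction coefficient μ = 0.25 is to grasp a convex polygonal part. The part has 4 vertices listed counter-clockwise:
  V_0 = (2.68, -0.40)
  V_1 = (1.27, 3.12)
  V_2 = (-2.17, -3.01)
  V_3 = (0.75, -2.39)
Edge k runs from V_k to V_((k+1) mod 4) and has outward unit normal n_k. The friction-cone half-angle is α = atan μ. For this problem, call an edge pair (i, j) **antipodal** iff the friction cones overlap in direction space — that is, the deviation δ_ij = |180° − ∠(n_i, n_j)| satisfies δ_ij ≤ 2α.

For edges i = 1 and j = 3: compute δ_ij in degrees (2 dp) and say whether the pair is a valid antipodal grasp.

δ = 14.82°, valid

α = atan 0.25 = 14.04°;  2α = 28.07°
edge 1: e_1 = (-3.44, -6.13);  n_1 = (-0.8721, +0.4894)
edge 3: e_3 = (+1.93, +1.99);  n_3 = (+0.7178, -0.6962)
∠(n_1, n_3) = 165.18°
δ = |180° − 165.18°| = 14.82°
14.82° ≤ 2α = 28.07°  →  valid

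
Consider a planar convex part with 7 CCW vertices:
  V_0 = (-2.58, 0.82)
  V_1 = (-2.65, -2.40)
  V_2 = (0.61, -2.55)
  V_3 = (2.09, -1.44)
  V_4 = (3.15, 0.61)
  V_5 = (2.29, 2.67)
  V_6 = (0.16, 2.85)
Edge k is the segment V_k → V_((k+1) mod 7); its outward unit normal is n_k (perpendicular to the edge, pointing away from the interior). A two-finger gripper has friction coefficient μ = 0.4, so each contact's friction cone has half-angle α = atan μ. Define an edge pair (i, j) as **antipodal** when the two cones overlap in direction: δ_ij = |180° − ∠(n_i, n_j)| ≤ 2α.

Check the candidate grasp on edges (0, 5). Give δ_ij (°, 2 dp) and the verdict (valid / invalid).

δ = 86.41°, invalid

α = atan 0.4 = 21.80°;  2α = 43.60°
edge 0: e_0 = (-0.07, -3.22);  n_0 = (-0.9998, +0.0217)
edge 5: e_5 = (-2.13, +0.18);  n_5 = (+0.0842, +0.9964)
∠(n_0, n_5) = 93.59°
δ = |180° − 93.59°| = 86.41°
86.41° > 2α = 43.60°  →  invalid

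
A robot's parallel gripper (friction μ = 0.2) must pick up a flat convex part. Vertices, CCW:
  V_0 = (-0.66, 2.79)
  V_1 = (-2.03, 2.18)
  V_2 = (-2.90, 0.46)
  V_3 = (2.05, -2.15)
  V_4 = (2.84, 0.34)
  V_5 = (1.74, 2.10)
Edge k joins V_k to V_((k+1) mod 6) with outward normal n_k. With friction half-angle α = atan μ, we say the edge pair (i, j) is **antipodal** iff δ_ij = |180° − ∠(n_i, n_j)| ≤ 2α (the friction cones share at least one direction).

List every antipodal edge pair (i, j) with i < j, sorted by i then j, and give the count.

α = atan 0.2 = 11.31°;  2α = 22.62°
n_0 = (-0.4068, +0.9135)
n_1 = (-0.8923, +0.4514)
n_2 = (-0.4664, -0.8846)
n_3 = (+0.9532, -0.3024)
n_4 = (+0.8480, +0.5300)
n_5 = (+0.2763, +0.9611)
  (0,1): δ = 140.83°  ·
  (0,2): δ = 51.80°  ·
  (0,3): δ = 48.40°  ·
  (0,4): δ = 98.00°  ·
  (0,5): δ = 139.96°  ·
  (1,2): δ = 90.97°  ·
  (1,3): δ = 9.23°  ✓
  (1,4): δ = 58.84°  ·
  (1,5): δ = 100.79°  ·
  (2,3): δ = 79.80°  ·
  (2,4): δ = 30.19°  ·
  (2,5): δ = 11.76°  ✓
  (3,4): δ = 130.39°  ·
  (3,5): δ = 88.44°  ·
  (4,5): δ = 138.05°  ·
antipodal pairs: 2

count = 2; pairs: (1,3), (2,5)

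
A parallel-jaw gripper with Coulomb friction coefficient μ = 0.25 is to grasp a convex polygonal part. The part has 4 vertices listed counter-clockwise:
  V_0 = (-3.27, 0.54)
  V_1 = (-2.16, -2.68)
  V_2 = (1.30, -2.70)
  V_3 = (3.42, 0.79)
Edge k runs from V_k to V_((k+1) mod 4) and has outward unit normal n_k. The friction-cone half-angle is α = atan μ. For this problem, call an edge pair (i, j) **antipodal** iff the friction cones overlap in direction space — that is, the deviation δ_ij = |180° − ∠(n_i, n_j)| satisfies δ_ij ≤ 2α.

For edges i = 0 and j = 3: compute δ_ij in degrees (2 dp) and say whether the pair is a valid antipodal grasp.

α = atan 0.25 = 14.04°;  2α = 28.07°
edge 0: e_0 = (+1.11, -3.22);  n_0 = (-0.9454, -0.3259)
edge 3: e_3 = (-6.69, -0.25);  n_3 = (-0.0373, +0.9993)
∠(n_0, n_3) = 106.88°
δ = |180° − 106.88°| = 73.12°
73.12° > 2α = 28.07°  →  invalid

δ = 73.12°, invalid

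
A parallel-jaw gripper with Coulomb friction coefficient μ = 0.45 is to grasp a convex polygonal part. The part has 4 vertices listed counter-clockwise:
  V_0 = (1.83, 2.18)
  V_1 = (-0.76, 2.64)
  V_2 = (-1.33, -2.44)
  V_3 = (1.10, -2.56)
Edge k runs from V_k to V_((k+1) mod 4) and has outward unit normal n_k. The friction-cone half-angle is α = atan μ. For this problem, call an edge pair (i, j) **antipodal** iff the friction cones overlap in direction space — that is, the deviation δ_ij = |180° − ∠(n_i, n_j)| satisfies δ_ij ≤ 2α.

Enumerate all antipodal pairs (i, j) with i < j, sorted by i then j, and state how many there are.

count = 2; pairs: (0,2), (1,3)

α = atan 0.45 = 24.23°;  2α = 48.46°
n_0 = (+0.1749, +0.9846)
n_1 = (-0.9938, +0.1115)
n_2 = (-0.0493, -0.9988)
n_3 = (+0.9883, -0.1522)
  (0,1): δ = 86.33°  ·
  (0,2): δ = 7.24°  ✓
  (0,3): δ = 91.32°  ·
  (1,2): δ = 86.43°  ·
  (1,3): δ = 2.35°  ✓
  (2,3): δ = 95.93°  ·
antipodal pairs: 2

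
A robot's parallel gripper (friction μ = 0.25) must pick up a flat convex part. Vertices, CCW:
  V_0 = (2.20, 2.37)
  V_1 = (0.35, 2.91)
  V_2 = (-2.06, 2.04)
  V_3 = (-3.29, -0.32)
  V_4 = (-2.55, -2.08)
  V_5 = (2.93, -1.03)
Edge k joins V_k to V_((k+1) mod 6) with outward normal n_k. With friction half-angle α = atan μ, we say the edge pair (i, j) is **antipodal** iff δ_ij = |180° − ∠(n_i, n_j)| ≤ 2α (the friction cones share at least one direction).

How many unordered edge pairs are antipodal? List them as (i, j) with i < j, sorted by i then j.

α = atan 0.25 = 14.04°;  2α = 28.07°
n_0 = (+0.2802, +0.9599)
n_1 = (-0.3395, +0.9406)
n_2 = (-0.8868, +0.4622)
n_3 = (-0.9218, -0.3876)
n_4 = (+0.1882, -0.9821)
n_5 = (+0.9777, +0.2099)
  (0,1): δ = 143.88°  ·
  (0,2): δ = 101.26°  ·
  (0,3): δ = 50.92°  ·
  (0,4): δ = 27.12°  ✓
  (0,5): δ = 118.39°  ·
  (1,2): δ = 137.38°  ·
  (1,3): δ = 87.04°  ·
  (1,4): δ = 9.00°  ✓
  (1,5): δ = 82.27°  ·
  (2,3): δ = 129.67°  ·
  (2,4): δ = 51.63°  ·
  (2,5): δ = 39.65°  ·
  (3,4): δ = 101.96°  ·
  (3,5): δ = 10.69°  ✓
  (4,5): δ = 88.73°  ·
antipodal pairs: 3

count = 3; pairs: (0,4), (1,4), (3,5)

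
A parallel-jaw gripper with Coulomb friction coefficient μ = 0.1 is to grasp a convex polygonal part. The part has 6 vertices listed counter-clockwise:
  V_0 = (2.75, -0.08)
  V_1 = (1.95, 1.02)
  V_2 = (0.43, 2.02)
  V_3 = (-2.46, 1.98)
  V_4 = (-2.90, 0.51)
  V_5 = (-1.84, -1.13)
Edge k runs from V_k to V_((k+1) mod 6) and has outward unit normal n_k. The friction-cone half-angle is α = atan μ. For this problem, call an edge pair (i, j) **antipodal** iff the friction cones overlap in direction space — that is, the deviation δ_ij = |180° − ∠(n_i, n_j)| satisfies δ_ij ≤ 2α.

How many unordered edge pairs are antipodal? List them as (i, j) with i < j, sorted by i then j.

α = atan 0.1 = 5.71°;  2α = 11.42°
n_0 = (+0.8087, +0.5882)
n_1 = (+0.5496, +0.8354)
n_2 = (-0.0138, +0.9999)
n_3 = (-0.9580, +0.2867)
n_4 = (-0.8398, -0.5428)
n_5 = (+0.2230, -0.9748)
  (0,1): δ = 159.37°  ·
  (0,2): δ = 125.23°  ·
  (0,3): δ = 52.69°  ·
  (0,4): δ = 3.15°  ✓
  (0,5): δ = 66.86°  ·
  (1,2): δ = 145.87°  ·
  (1,3): δ = 73.32°  ·
  (1,4): δ = 23.78°  ·
  (1,5): δ = 46.23°  ·
  (2,3): δ = 107.46°  ·
  (2,4): δ = 57.92°  ·
  (2,5): δ = 12.09°  ·
  (3,4): δ = 130.46°  ·
  (3,5): δ = 60.45°  ·
  (4,5): δ = 109.99°  ·
antipodal pairs: 1

count = 1; pairs: (0,4)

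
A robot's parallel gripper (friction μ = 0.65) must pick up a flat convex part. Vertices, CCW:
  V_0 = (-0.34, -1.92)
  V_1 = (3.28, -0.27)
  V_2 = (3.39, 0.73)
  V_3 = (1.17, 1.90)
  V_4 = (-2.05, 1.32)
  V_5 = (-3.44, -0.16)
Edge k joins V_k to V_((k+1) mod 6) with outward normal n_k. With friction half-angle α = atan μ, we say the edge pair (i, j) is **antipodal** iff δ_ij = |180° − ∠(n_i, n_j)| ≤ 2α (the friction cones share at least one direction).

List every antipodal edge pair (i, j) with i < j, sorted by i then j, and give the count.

α = atan 0.65 = 33.02°;  2α = 66.05°
n_0 = (+0.4147, -0.9099)
n_1 = (+0.9940, -0.1093)
n_2 = (+0.4662, +0.8847)
n_3 = (-0.1773, +0.9842)
n_4 = (-0.7289, +0.6846)
n_5 = (-0.4937, -0.8696)
  (0,1): δ = 120.78°  ·
  (0,2): δ = 52.29°  ✓
  (0,3): δ = 14.29°  ✓
  (0,4): δ = 22.29°  ✓
  (0,5): δ = 125.91°  ·
  (1,2): δ = 111.51°  ·
  (1,3): δ = 73.51°  ·
  (1,4): δ = 36.93°  ✓
  (1,5): δ = 66.69°  ·
  (2,3): δ = 142.00°  ·
  (2,4): δ = 105.41°  ·
  (2,5): δ = 1.79°  ✓
  (3,4): δ = 143.41°  ·
  (3,5): δ = 39.80°  ✓
  (4,5): δ = 76.38°  ·
antipodal pairs: 6

count = 6; pairs: (0,2), (0,3), (0,4), (1,4), (2,5), (3,5)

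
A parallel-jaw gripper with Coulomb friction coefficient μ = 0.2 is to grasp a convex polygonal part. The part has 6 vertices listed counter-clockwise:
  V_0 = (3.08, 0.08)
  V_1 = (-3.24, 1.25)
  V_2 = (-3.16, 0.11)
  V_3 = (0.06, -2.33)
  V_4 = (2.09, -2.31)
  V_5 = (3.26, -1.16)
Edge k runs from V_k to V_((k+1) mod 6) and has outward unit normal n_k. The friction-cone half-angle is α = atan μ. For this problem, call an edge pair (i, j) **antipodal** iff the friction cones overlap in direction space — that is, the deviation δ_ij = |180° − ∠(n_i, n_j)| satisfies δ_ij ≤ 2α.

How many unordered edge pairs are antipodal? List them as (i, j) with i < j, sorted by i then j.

α = atan 0.2 = 11.31°;  2α = 22.62°
n_0 = (+0.1820, +0.9833)
n_1 = (-0.9975, -0.0700)
n_2 = (-0.6040, -0.7970)
n_3 = (+0.0099, -1.0000)
n_4 = (+0.7010, -0.7132)
n_5 = (+0.9896, +0.1437)
  (0,1): δ = 75.50°  ·
  (0,2): δ = 26.67°  ·
  (0,3): δ = 11.05°  ✓
  (0,4): δ = 54.99°  ·
  (0,5): δ = 108.75°  ·
  (1,2): δ = 131.17°  ·
  (1,3): δ = 93.45°  ·
  (1,4): δ = 49.51°  ·
  (1,5): δ = 4.25°  ✓
  (2,3): δ = 142.28°  ·
  (2,4): δ = 98.34°  ·
  (2,5): δ = 44.59°  ·
  (3,4): δ = 136.06°  ·
  (3,5): δ = 82.31°  ·
  (4,5): δ = 126.25°  ·
antipodal pairs: 2

count = 2; pairs: (0,3), (1,5)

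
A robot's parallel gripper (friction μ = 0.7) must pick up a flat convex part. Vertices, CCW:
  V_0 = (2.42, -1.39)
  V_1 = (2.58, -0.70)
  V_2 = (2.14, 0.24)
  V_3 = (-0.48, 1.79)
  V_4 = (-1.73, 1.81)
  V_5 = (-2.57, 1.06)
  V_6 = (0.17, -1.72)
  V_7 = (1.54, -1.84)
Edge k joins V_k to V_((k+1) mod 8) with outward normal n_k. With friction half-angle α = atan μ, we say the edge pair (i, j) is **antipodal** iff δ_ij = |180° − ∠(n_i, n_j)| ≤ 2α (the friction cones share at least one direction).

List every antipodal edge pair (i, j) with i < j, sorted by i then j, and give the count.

count = 12; pairs: (0,4), (0,5), (1,5), (1,6), (2,5), (2,6), (2,7), (3,5), (3,6), (3,7), (4,6), (4,7)

α = atan 0.7 = 34.99°;  2α = 69.98°
n_0 = (+0.9742, -0.2259)
n_1 = (+0.9057, +0.4239)
n_2 = (+0.5092, +0.8607)
n_3 = (+0.0160, +0.9999)
n_4 = (-0.6660, +0.7459)
n_5 = (-0.7122, -0.7020)
n_6 = (-0.0873, -0.9962)
n_7 = (+0.4553, -0.8903)
  (0,1): δ = 141.86°  ·
  (0,2): δ = 107.55°  ·
  (0,3): δ = 77.86°  ·
  (0,4): δ = 35.18°  ✓
  (0,5): δ = 57.64°  ✓
  (0,6): δ = 98.05°  ·
  (0,7): δ = 130.14°  ·
  (1,2): δ = 145.69°  ·
  (1,3): δ = 116.00°  ·
  (1,4): δ = 73.32°  ·
  (1,5): δ = 19.50°  ✓
  (1,6): δ = 59.91°  ✓
  (1,7): δ = 92.00°  ·
  (2,3): δ = 150.31°  ·
  (2,4): δ = 107.63°  ·
  (2,5): δ = 14.81°  ✓
  (2,6): δ = 25.60°  ✓
  (2,7): δ = 57.69°  ✓
  (3,4): δ = 137.32°  ·
  (3,5): δ = 44.50°  ✓
  (3,6): δ = 4.09°  ✓
  (3,7): δ = 28.00°  ✓
  (4,5): δ = 87.18°  ·
  (4,6): δ = 46.77°  ✓
  (4,7): δ = 14.68°  ✓
  (5,6): δ = 139.59°  ·
  (5,7): δ = 107.50°  ·
  (6,7): δ = 147.91°  ·
antipodal pairs: 12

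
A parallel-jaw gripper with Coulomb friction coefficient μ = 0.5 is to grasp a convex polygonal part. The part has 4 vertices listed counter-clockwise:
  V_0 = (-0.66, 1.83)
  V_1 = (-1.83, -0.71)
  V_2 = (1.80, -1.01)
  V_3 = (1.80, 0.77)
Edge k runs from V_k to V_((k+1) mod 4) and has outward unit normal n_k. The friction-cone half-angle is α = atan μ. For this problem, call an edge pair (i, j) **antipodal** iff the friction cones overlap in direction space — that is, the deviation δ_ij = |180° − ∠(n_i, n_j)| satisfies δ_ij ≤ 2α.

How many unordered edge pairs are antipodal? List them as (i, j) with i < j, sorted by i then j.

count = 2; pairs: (0,2), (1,3)

α = atan 0.5 = 26.57°;  2α = 53.13°
n_0 = (-0.9083, +0.4184)
n_1 = (-0.0824, -0.9966)
n_2 = (+1.0000, -0.0000)
n_3 = (+0.3957, +0.9184)
  (0,1): δ = 69.99°  ·
  (0,2): δ = 24.73°  ✓
  (0,3): δ = 91.42°  ·
  (1,2): δ = 85.28°  ·
  (1,3): δ = 18.59°  ✓
  (2,3): δ = 113.31°  ·
antipodal pairs: 2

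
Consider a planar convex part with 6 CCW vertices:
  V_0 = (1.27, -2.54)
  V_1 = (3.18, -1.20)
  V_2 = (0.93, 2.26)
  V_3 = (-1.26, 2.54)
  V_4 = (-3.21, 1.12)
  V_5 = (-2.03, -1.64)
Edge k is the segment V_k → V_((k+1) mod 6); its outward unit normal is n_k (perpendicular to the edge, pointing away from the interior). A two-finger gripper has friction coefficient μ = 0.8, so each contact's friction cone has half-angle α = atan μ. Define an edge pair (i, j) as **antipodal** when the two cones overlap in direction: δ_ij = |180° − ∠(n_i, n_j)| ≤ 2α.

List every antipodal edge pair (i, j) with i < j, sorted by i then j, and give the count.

count = 7; pairs: (0,2), (0,3), (1,4), (1,5), (2,4), (2,5), (3,5)

α = atan 0.8 = 38.66°;  2α = 77.32°
n_0 = (+0.5743, -0.8186)
n_1 = (+0.8383, +0.5452)
n_2 = (+0.1268, +0.9919)
n_3 = (-0.5887, +0.8084)
n_4 = (-0.9195, -0.3931)
n_5 = (-0.2631, -0.9648)
  (0,1): δ = 92.02°  ·
  (0,2): δ = 42.34°  ✓
  (0,3): δ = 1.01°  ✓
  (0,4): δ = 78.10°  ·
  (0,5): δ = 129.69°  ·
  (1,2): δ = 130.32°  ·
  (1,3): δ = 86.97°  ·
  (1,4): δ = 9.89°  ✓
  (1,5): δ = 41.71°  ✓
  (2,3): δ = 136.65°  ·
  (2,4): δ = 59.57°  ✓
  (2,5): δ = 7.97°  ✓
  (3,4): δ = 102.91°  ·
  (3,5): δ = 51.32°  ✓
  (4,5): δ = 128.40°  ·
antipodal pairs: 7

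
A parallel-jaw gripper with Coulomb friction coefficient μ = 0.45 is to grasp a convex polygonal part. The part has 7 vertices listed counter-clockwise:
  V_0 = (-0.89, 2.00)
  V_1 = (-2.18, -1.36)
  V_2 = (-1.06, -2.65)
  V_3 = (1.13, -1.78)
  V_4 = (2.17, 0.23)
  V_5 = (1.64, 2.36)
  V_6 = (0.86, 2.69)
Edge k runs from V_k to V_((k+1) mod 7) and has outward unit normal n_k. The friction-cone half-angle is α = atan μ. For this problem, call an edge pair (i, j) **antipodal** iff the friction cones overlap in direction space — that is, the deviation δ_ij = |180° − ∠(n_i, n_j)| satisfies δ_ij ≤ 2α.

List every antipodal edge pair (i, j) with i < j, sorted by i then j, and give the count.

count = 8; pairs: (0,2), (0,3), (0,4), (1,4), (1,5), (2,5), (2,6), (3,6)

α = atan 0.45 = 24.23°;  2α = 48.46°
n_0 = (-0.9336, +0.3584)
n_1 = (-0.7551, -0.6556)
n_2 = (+0.3692, -0.9294)
n_3 = (+0.8882, -0.4595)
n_4 = (+0.9704, +0.2415)
n_5 = (+0.3896, +0.9210)
n_6 = (-0.3668, +0.9303)
  (0,1): δ = 118.03°  ·
  (0,2): δ = 47.33°  ✓
  (0,3): δ = 6.35°  ✓
  (0,4): δ = 34.98°  ✓
  (0,5): δ = 88.07°  ·
  (0,6): δ = 132.52°  ·
  (1,2): δ = 109.30°  ·
  (1,3): δ = 68.32°  ·
  (1,4): δ = 26.99°  ✓
  (1,5): δ = 26.10°  ✓
  (1,6): δ = 70.55°  ·
  (2,3): δ = 139.02°  ·
  (2,4): δ = 97.69°  ·
  (2,5): δ = 44.60°  ✓
  (2,6): δ = 0.15°  ✓
  (3,4): δ = 138.67°  ·
  (3,5): δ = 85.57°  ·
  (3,6): δ = 41.12°  ✓
  (4,5): δ = 126.91°  ·
  (4,6): δ = 82.45°  ·
  (5,6): δ = 135.55°  ·
antipodal pairs: 8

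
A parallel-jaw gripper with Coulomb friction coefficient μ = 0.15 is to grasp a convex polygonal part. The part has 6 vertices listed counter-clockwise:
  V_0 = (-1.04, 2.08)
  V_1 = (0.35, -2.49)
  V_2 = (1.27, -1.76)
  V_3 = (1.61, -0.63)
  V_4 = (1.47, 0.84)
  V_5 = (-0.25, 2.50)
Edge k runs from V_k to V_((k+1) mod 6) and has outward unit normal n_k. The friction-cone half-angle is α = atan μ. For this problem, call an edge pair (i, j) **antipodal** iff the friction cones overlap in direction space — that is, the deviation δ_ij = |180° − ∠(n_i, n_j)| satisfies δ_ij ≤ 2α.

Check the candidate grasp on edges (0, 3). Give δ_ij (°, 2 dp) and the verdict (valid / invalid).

δ = 11.48°, valid

α = atan 0.15 = 8.53°;  2α = 17.06°
edge 0: e_0 = (+1.39, -4.57);  n_0 = (-0.9567, -0.2910)
edge 3: e_3 = (-0.14, +1.47);  n_3 = (+0.9955, +0.0948)
∠(n_0, n_3) = 168.52°
δ = |180° − 168.52°| = 11.48°
11.48° ≤ 2α = 17.06°  →  valid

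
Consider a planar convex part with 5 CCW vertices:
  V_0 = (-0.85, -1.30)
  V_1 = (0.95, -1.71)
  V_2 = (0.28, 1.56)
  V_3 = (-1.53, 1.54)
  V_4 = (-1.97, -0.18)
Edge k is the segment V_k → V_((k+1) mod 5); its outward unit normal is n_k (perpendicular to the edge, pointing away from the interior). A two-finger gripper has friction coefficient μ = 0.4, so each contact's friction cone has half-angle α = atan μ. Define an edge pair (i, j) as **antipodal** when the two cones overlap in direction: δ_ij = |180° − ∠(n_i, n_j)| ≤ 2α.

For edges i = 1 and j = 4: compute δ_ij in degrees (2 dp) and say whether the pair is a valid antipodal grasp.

α = atan 0.4 = 21.80°;  2α = 43.60°
edge 1: e_1 = (-0.67, +3.27);  n_1 = (+0.9796, +0.2007)
edge 4: e_4 = (+1.12, -1.12);  n_4 = (-0.7071, -0.7071)
∠(n_1, n_4) = 146.58°
δ = |180° − 146.58°| = 33.42°
33.42° ≤ 2α = 43.60°  →  valid

δ = 33.42°, valid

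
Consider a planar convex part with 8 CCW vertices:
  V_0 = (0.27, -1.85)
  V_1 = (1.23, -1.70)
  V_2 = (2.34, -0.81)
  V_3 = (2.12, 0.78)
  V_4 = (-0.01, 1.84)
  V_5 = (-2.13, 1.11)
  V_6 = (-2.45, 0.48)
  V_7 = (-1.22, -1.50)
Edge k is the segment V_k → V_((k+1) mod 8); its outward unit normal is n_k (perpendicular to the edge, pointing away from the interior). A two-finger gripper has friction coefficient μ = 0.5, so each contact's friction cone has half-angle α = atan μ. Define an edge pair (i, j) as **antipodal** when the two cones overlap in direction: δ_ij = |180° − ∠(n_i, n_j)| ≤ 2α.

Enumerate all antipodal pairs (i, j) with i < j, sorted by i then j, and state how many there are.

count = 9; pairs: (0,3), (0,4), (1,4), (1,5), (2,5), (2,6), (3,6), (3,7), (4,7)

α = atan 0.5 = 26.57°;  2α = 53.13°
n_0 = (+0.1544, -0.9880)
n_1 = (+0.6256, -0.7802)
n_2 = (+0.9906, +0.1371)
n_3 = (+0.4455, +0.8953)
n_4 = (-0.3256, +0.9455)
n_5 = (-0.8916, +0.4529)
n_6 = (-0.8494, -0.5277)
n_7 = (-0.2287, -0.9735)
  (0,1): δ = 150.16°  ·
  (0,2): δ = 91.00°  ·
  (0,3): δ = 35.34°  ✓
  (0,4): δ = 10.12°  ✓
  (0,5): δ = 54.19°  ·
  (0,6): δ = 112.97°  ·
  (0,7): δ = 157.90°  ·
  (1,2): δ = 120.85°  ·
  (1,3): δ = 65.18°  ·
  (1,4): δ = 19.72°  ✓
  (1,5): δ = 24.35°  ✓
  (1,6): δ = 83.13°  ·
  (1,7): δ = 128.06°  ·
  (2,3): δ = 124.34°  ·
  (2,4): δ = 78.88°  ·
  (2,5): δ = 34.81°  ✓
  (2,6): δ = 23.97°  ✓
  (2,7): δ = 68.90°  ·
  (3,4): δ = 134.54°  ·
  (3,5): δ = 90.47°  ·
  (3,6): δ = 31.69°  ✓
  (3,7): δ = 13.24°  ✓
  (4,5): δ = 135.93°  ·
  (4,6): δ = 77.15°  ·
  (4,7): δ = 32.22°  ✓
  (5,6): δ = 121.22°  ·
  (5,7): δ = 76.29°  ·
  (6,7): δ = 135.07°  ·
antipodal pairs: 9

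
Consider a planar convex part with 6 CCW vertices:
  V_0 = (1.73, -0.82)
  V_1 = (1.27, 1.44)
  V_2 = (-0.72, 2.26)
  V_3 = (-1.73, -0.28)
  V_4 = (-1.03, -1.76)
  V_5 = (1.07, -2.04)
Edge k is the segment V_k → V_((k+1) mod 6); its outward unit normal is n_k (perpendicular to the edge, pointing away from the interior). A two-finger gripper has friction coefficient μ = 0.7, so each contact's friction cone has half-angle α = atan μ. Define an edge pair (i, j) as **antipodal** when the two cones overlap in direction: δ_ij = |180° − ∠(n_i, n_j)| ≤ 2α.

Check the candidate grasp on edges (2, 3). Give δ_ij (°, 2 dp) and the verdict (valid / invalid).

δ = 133.00°, invalid

α = atan 0.7 = 34.99°;  2α = 69.98°
edge 2: e_2 = (-1.01, -2.54);  n_2 = (-0.9292, +0.3695)
edge 3: e_3 = (+0.70, -1.48);  n_3 = (-0.9040, -0.4276)
∠(n_2, n_3) = 47.00°
δ = |180° − 47.00°| = 133.00°
133.00° > 2α = 69.98°  →  invalid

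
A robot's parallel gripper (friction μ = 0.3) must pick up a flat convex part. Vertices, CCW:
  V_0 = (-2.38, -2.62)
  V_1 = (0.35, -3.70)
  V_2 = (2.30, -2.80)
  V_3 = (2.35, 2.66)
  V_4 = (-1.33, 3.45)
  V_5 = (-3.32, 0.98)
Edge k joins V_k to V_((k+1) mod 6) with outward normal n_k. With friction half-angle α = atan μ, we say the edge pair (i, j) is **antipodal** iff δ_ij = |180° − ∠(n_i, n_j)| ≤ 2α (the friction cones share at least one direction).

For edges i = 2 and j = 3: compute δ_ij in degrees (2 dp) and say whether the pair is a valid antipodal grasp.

α = atan 0.3 = 16.70°;  2α = 33.40°
edge 2: e_2 = (+0.05, +5.46);  n_2 = (+1.0000, -0.0092)
edge 3: e_3 = (-3.68, +0.79);  n_3 = (+0.2099, +0.9777)
∠(n_2, n_3) = 78.41°
δ = |180° − 78.41°| = 101.59°
101.59° > 2α = 33.40°  →  invalid

δ = 101.59°, invalid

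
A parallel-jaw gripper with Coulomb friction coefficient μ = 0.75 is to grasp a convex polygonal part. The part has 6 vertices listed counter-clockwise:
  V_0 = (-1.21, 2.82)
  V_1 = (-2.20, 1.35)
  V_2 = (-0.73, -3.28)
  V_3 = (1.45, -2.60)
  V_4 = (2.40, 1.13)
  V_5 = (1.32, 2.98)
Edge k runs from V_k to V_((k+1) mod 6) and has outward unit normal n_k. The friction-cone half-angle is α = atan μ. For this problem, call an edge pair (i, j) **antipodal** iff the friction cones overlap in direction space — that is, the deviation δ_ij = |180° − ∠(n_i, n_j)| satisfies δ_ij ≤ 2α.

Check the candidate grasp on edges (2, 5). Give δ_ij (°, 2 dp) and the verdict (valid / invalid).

δ = 13.71°, valid

α = atan 0.75 = 36.87°;  2α = 73.74°
edge 2: e_2 = (+2.18, +0.68);  n_2 = (+0.2978, -0.9546)
edge 5: e_5 = (-2.53, -0.16);  n_5 = (-0.0631, +0.9980)
∠(n_2, n_5) = 166.29°
δ = |180° − 166.29°| = 13.71°
13.71° ≤ 2α = 73.74°  →  valid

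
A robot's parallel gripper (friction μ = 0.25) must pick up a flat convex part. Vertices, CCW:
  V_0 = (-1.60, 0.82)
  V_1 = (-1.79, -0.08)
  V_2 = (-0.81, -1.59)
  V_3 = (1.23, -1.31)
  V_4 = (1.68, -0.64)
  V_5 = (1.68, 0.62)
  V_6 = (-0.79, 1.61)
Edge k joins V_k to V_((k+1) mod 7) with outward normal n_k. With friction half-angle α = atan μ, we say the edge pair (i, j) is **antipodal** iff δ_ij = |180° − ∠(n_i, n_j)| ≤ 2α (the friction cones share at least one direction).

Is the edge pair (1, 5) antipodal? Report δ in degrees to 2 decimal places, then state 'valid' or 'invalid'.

δ = 35.17°, invalid

α = atan 0.25 = 14.04°;  2α = 28.07°
edge 1: e_1 = (+0.98, -1.51);  n_1 = (-0.8388, -0.5444)
edge 5: e_5 = (-2.47, +0.99);  n_5 = (+0.3720, +0.9282)
∠(n_1, n_5) = 144.83°
δ = |180° − 144.83°| = 35.17°
35.17° > 2α = 28.07°  →  invalid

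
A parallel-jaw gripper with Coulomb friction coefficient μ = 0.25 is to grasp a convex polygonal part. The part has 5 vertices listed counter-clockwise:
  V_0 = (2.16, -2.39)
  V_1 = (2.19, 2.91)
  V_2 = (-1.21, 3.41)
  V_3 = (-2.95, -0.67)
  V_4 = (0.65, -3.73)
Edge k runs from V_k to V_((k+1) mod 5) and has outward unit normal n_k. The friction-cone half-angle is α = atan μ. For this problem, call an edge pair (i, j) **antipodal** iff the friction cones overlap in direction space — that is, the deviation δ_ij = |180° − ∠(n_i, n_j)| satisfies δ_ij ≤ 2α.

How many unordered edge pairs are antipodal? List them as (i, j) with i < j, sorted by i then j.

count = 2; pairs: (0,2), (2,4)

α = atan 0.25 = 14.04°;  2α = 28.07°
n_0 = (+1.0000, -0.0057)
n_1 = (+0.1455, +0.9894)
n_2 = (-0.9198, +0.3923)
n_3 = (-0.6476, -0.7619)
n_4 = (+0.6637, -0.7480)
  (0,1): δ = 98.04°  ·
  (0,2): δ = 22.77°  ✓
  (0,3): δ = 49.96°  ·
  (0,4): δ = 131.91°  ·
  (1,2): δ = 104.73°  ·
  (1,3): δ = 32.00°  ·
  (1,4): δ = 49.95°  ·
  (2,3): δ = 107.27°  ·
  (2,4): δ = 25.32°  ✓
  (3,4): δ = 98.05°  ·
antipodal pairs: 2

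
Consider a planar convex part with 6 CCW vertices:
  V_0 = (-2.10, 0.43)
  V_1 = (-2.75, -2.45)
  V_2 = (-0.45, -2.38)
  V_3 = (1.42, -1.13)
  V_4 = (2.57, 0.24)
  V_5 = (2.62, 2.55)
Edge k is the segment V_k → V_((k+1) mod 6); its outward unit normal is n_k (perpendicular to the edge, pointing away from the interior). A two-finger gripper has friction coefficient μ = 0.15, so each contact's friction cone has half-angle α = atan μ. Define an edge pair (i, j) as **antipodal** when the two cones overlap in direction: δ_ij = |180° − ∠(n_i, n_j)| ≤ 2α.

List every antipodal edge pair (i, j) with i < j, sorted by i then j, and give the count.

count = 2; pairs: (0,4), (2,5)

α = atan 0.15 = 8.53°;  2α = 17.06°
n_0 = (-0.9755, +0.2202)
n_1 = (+0.0304, -0.9995)
n_2 = (+0.5557, -0.8314)
n_3 = (+0.7659, -0.6429)
n_4 = (+0.9998, -0.0216)
n_5 = (-0.4097, +0.9122)
  (0,1): δ = 75.54°  ·
  (0,2): δ = 43.52°  ·
  (0,3): δ = 27.29°  ·
  (0,4): δ = 11.48°  ✓
  (0,5): δ = 126.91°  ·
  (1,2): δ = 147.98°  ·
  (1,3): δ = 131.75°  ·
  (1,4): δ = 92.98°  ·
  (1,5): δ = 22.44°  ·
  (2,3): δ = 163.77°  ·
  (2,4): δ = 125.00°  ·
  (2,5): δ = 9.57°  ✓
  (3,4): δ = 141.23°  ·
  (3,5): δ = 25.80°  ·
  (4,5): δ = 64.57°  ·
antipodal pairs: 2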